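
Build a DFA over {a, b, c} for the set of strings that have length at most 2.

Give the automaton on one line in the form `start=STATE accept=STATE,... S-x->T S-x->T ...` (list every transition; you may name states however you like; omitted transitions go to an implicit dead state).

start=S0 accept=S0,S1,S2 S0-a->S1 S0-b->S1 S0-c->S1 S1-a->S2 S1-b->S2 S1-c->S2 S2-a->S3 S2-b->S3 S2-c->S3 S3-a->S3 S3-b->S3 S3-c->S3

Count input length up to 3: every symbol moves from S0 toward S3, which means 'more than 2' and absorbs. Accept from {S0, S1, S2}.
4 states suffice.
        a   b   c  
>* S0   S1  S1  S1 
 * S1   S2  S2  S2 
 * S2   S3  S3  S3 
   S3   S3  S3  S3 
(> = start, * = accepting)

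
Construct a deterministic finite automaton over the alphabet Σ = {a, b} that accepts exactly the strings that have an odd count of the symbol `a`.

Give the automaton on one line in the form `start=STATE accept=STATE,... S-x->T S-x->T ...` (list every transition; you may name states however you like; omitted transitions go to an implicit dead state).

start=q0 accept=q1 q0-a->q1 q0-b->q0 q1-a->q0 q1-b->q1

The only thing that matters is how many `a`s have appeared, reduced mod 2. Use one state per residue: q0 for 0, …, q1 for 1. Reading `a` moves to the next residue; anything else stays put. q1 is accepting.
With 2 states:
        a   b  
>  q0   q1  q0 
 * q1   q0  q1 
(> = start, * = accepting)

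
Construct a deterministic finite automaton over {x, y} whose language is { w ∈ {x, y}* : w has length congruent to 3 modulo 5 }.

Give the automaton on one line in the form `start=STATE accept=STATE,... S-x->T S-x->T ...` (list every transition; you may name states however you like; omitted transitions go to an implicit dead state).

Count input length modulo 5: every symbol advances one step around the cycle S0 → S1 → S2 → S3 → S4 → S0. Accept at S3.
        x   y  
>  S0   S1  S1 
   S1   S2  S2 
   S2   S3  S3 
 * S3   S4  S4 
   S4   S0  S0 
(> = start, * = accepting)

start=S0 accept=S3 S0-x->S1 S0-y->S1 S1-x->S2 S1-y->S2 S2-x->S3 S2-y->S3 S3-x->S4 S3-y->S4 S4-x->S0 S4-y->S0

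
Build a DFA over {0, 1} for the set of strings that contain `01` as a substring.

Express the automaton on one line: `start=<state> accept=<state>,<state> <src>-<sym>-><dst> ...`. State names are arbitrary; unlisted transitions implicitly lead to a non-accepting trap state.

start=q0 accept=q2 q0-0->q1 q0-1->q0 q1-0->q1 q1-1->q2 q2-0->q2 q2-1->q2

Track how much of `01` has been matched so far: state q0 is no progress, q2 is the absorbing accept state reached once `01` has occurred. Intermediate states record partial matches; on a mismatch, fall back to the longest reusable overlap.
With 3 states:
        0   1  
>  q0   q1  q0 
   q1   q1  q2 
 * q2   q2  q2 
(> = start, * = accepting)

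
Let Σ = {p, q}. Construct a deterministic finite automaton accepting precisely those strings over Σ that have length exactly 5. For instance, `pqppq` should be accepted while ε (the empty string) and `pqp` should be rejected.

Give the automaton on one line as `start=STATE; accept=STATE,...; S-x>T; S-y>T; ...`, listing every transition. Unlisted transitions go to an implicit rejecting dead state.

Count input length up to 6: every symbol moves from A toward G, which means 'more than 5' and absorbs. Accept from {F}.
With 7 states:
       p  q 
>  A   B  B 
   B   C  C 
   C   D  D 
   D   E  E 
   E   F  F 
 * F   G  G 
   G   G  G 
(> = start, * = accepting)

start=A; accept=F; A-p>B; A-q>B; B-p>C; B-q>C; C-p>D; C-q>D; D-p>E; D-q>E; E-p>F; E-q>F; F-p>G; F-q>G; G-p>G; G-q>G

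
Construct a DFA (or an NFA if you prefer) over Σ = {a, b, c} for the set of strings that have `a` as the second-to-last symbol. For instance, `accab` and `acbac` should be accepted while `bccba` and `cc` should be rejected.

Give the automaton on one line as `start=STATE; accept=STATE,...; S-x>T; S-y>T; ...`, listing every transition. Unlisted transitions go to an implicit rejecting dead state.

start=q0; accept=q4,q5,q6; q0-a>q1; q0-b>q2; q0-c>q3; q1-a>q4; q1-b>q5; q1-c>q6; q2-a>q7; q2-b>q8; q2-c>q9; q3-a>q10; q3-b>q11; q3-c>q12; q4-a>q4; q4-b>q5; q4-c>q6; q5-a>q7; q5-b>q8; q5-c>q9; q6-a>q10; q6-b>q11; q6-c>q12; q7-a>q4; q7-b>q5; q7-c>q6; q8-a>q7; q8-b>q8; q8-c>q9; q9-a>q10; q9-b>q11; q9-c>q12; q10-a>q4; q10-b>q5; q10-c>q6; q11-a>q7; q11-b>q8; q11-c>q9; q12-a>q10; q12-b>q11; q12-c>q12

Because acceptance depends on a position counted from the end, the machine has to buffer the most recent 2 symbols. Make each state the string of the last up-to-2 symbols read; on input `x` shift the window left and append `x`. Accept when the buffered window has length 2 and begins with `a`.
          a    b    c  
>  q0     q1   q2   q3 
   q1     q4   q5   q6 
   q2     q7   q8   q9 
   q3    q10  q11  q12 
 * q4     q4   q5   q6 
 * q5     q7   q8   q9 
 * q6    q10  q11  q12 
   q7     q4   q5   q6 
   q8     q7   q8   q9 
   q9    q10  q11  q12 
   q10    q4   q5   q6 
   q11    q7   q8   q9 
   q12   q10  q11  q12 
(> = start, * = accepting)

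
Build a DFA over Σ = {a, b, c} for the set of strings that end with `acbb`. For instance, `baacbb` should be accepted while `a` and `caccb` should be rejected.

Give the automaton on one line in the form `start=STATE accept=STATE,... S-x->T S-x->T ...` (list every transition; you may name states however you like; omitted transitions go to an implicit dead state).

Remember how much of `acbb` the current input suffix matches. State q0 means no match yet; q1 means the last symbol is `a`; q2 means the last 2 symbols are `ac`; q3 means the last 3 symbols are `acb`; q4 means the last 4 symbols are `acbb`. Only q4 accepts. On a mismatch, fall back to the longest proper suffix that is still a prefix of `acbb`.
With 5 states:
        a   b   c  
>  q0   q1  q0  q0 
   q1   q1  q0  q2 
   q2   q1  q3  q0 
   q3   q1  q4  q0 
 * q4   q1  q0  q0 
(> = start, * = accepting)

start=q0 accept=q4 q0-a->q1 q0-b->q0 q0-c->q0 q1-a->q1 q1-b->q0 q1-c->q2 q2-a->q1 q2-b->q3 q2-c->q0 q3-a->q1 q3-b->q4 q3-c->q0 q4-a->q1 q4-b->q0 q4-c->q0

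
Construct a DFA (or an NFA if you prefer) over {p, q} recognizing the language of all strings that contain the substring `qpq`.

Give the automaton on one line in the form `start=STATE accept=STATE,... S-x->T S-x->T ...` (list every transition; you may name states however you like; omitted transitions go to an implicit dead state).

start=A accept=D A-p->A A-q->B B-p->C B-q->B C-p->A C-q->D D-p->D D-q->D

Track how much of `qpq` has been matched so far: state A is no progress, D is the absorbing accept state reached once `qpq` has occurred. Intermediate states record partial matches; on a mismatch, fall back to the longest reusable overlap.
       p  q 
>  A   A  B 
   B   C  B 
   C   A  D 
 * D   D  D 
(> = start, * = accepting)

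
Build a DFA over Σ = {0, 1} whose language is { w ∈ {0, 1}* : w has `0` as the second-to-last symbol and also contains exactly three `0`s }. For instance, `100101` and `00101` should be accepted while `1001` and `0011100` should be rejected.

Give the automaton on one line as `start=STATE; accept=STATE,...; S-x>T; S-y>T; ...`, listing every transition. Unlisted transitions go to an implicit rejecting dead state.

Handle the two conditions separately and then intersect. The first has 7 states tracking the last 2 symbols read; the second has 5 states tracking the count of `0`s, saturating at 4. A product state is a pair (one from each), accepting exactly when both do. Equivalent product states are then merged.
An 8-state machine:
        0   1  
>  q0   q1  q0 
   q1   q2  q1 
   q2   q3  q4 
 * q3   q5  q6 
   q4   q7  q4 
   q5   q5  q5 
 * q6   q5  q5 
   q7   q5  q6 
(> = start, * = accepting)

start=q0; accept=q3,q6; q0-0>q1; q0-1>q0; q1-0>q2; q1-1>q1; q2-0>q3; q2-1>q4; q3-0>q5; q3-1>q6; q4-0>q7; q4-1>q4; q5-0>q5; q5-1>q5; q6-0>q5; q6-1>q5; q7-0>q5; q7-1>q6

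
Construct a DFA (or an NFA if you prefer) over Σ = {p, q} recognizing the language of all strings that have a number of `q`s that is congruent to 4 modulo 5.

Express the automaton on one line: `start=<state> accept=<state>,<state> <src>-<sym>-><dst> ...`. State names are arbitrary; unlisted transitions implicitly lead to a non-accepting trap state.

The only thing that matters is how many `q`s have appeared, reduced mod 5. Use one state per residue: A for 0, …, E for 4. Reading `q` moves to the next residue; anything else stays put. E is accepting.
A 5-state machine:
       p  q 
>  A   A  B 
   B   B  C 
   C   C  D 
   D   D  E 
 * E   E  A 
(> = start, * = accepting)

start=A accept=E A-p->A A-q->B B-p->B B-q->C C-p->C C-q->D D-p->D D-q->E E-p->E E-q->A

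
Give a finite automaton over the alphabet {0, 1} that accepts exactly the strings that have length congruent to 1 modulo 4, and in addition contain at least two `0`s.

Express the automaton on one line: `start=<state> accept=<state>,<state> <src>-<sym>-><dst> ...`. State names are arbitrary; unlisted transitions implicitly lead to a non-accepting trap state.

Handle the two conditions separately and then intersect. The first has 4 states tracking the input length modulo 4; the second has 4 states tracking the count of `0`s, saturating at 3. A product state is a pair (one from each), accepting exactly when both do. Equivalent product states are then merged.
          0    1  
>  q0     q1   q2 
   q1     q3   q4 
   q2     q4   q5 
   q3     q6   q6 
   q4     q6   q7 
   q5     q7   q8 
   q6     q9   q9 
   q7     q9  q10 
   q8    q10   q0 
   q9    q11  q11 
   q10   q11   q1 
 * q11    q3   q3 
(> = start, * = accepting)

start=q0 accept=q11 q0-0->q1 q0-1->q2 q1-0->q3 q1-1->q4 q2-0->q4 q2-1->q5 q3-0->q6 q3-1->q6 q4-0->q6 q4-1->q7 q5-0->q7 q5-1->q8 q6-0->q9 q6-1->q9 q7-0->q9 q7-1->q10 q8-0->q10 q8-1->q0 q9-0->q11 q9-1->q11 q10-0->q11 q10-1->q1 q11-0->q3 q11-1->q3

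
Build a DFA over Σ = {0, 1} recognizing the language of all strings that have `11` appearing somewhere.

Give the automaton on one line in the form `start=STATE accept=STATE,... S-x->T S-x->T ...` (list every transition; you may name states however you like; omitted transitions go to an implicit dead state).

States s0..s1 record the length of the longest prefix of `11` that matches the current input suffix. Reaching s2 means `11` has been seen, and we stay there forever. Accept from s2.
A 3-state machine:
        0   1  
>  s0   s0  s1 
   s1   s0  s2 
 * s2   s2  s2 
(> = start, * = accepting)

start=s0 accept=s2 s0-0->s0 s0-1->s1 s1-0->s0 s1-1->s2 s2-0->s2 s2-1->s2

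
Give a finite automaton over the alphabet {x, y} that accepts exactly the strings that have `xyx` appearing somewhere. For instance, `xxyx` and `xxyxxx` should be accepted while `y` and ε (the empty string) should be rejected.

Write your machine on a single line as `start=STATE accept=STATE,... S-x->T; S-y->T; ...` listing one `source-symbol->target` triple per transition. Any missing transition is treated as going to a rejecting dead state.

States A..C record the length of the longest prefix of `xyx` that matches the current input suffix. Reaching D means `xyx` has been seen, and we stay there forever. Accept from D.
A 4-state machine:
       x  y 
>  A   B  A 
   B   B  C 
   C   D  A 
 * D   D  D 
(> = start, * = accepting)

start=A; accept=D; A-x->B; A-y->A; B-x->B; B-y->C; C-x->D; C-y->A; D-x->D; D-y->D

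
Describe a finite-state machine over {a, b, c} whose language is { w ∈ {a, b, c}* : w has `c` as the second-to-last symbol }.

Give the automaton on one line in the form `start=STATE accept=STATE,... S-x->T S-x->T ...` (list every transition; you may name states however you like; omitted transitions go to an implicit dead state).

start=s0 accept=s10,s11,s12 s0-a->s1 s0-b->s2 s0-c->s3 s1-a->s4 s1-b->s5 s1-c->s6 s2-a->s7 s2-b->s8 s2-c->s9 s3-a->s10 s3-b->s11 s3-c->s12 s4-a->s4 s4-b->s5 s4-c->s6 s5-a->s7 s5-b->s8 s5-c->s9 s6-a->s10 s6-b->s11 s6-c->s12 s7-a->s4 s7-b->s5 s7-c->s6 s8-a->s7 s8-b->s8 s8-c->s9 s9-a->s10 s9-b->s11 s9-c->s12 s10-a->s4 s10-b->s5 s10-c->s6 s11-a->s7 s11-b->s8 s11-c->s9 s12-a->s10 s12-b->s11 s12-c->s12

A DFA must remember the last 2 symbols (since which symbol is second-to-last isn't known until the input ends). Use one state per possible window of the last ≤2 symbols; accept from those whose window starts with `c`.
With 13 states:
          a    b    c  
>  s0     s1   s2   s3 
   s1     s4   s5   s6 
   s2     s7   s8   s9 
   s3    s10  s11  s12 
   s4     s4   s5   s6 
   s5     s7   s8   s9 
   s6    s10  s11  s12 
   s7     s4   s5   s6 
   s8     s7   s8   s9 
   s9    s10  s11  s12 
 * s10    s4   s5   s6 
 * s11    s7   s8   s9 
 * s12   s10  s11  s12 
(> = start, * = accepting)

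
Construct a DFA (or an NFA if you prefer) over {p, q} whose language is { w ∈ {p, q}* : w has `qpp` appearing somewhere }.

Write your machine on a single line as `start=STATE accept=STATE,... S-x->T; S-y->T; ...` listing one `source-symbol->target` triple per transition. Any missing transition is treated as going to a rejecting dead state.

start=A; accept=D; A-p->A; A-q->B; B-p->C; B-q->B; C-p->D; C-q->B; D-p->D; D-q->D

States A..C record the length of the longest prefix of `qpp` that matches the current input suffix. Reaching D means `qpp` has been seen, and we stay there forever. Accept from D.
4 states suffice.
       p  q 
>  A   A  B 
   B   C  B 
   C   D  B 
 * D   D  D 
(> = start, * = accepting)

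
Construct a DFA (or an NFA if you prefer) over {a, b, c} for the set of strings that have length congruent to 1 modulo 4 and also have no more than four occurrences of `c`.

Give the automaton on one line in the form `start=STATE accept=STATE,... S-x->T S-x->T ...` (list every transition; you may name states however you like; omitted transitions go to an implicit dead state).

start=S0 accept=S1,S2,S14,S15,S16 S0-a->S1 S0-b->S1 S0-c->S2 S1-a->S3 S1-b->S3 S1-c->S4 S2-a->S4 S2-b->S4 S2-c->S5 S3-a->S6 S3-b->S6 S3-c->S7 S4-a->S7 S4-b->S7 S4-c->S8 S5-a->S8 S5-b->S8 S5-c->S9 S6-a->S0 S6-b->S0 S6-c->S10 S7-a->S10 S7-b->S10 S7-c->S11 S8-a->S11 S8-b->S11 S8-c->S12 S9-a->S12 S9-b->S12 S9-c->S13 S10-a->S2 S10-b->S2 S10-c->S14 S11-a->S14 S11-b->S14 S11-c->S15 S12-a->S15 S12-b->S15 S12-c->S16 S13-a->S16 S13-b->S16 S13-c->S17 S14-a->S5 S14-b->S5 S14-c->S18 S15-a->S18 S15-b->S18 S15-c->S19 S16-a->S19 S16-b->S19 S16-c->S17 S17-a->S17 S17-b->S17 S17-c->S17 S18-a->S9 S18-b->S9 S18-c->S20 S19-a->S20 S19-b->S20 S19-c->S17 S20-a->S13 S20-b->S13 S20-c->S17

Handle the two conditions separately and then intersect. One (4 states) tracks the input length modulo 4; the other (6 states) tracks the count of `c`s, saturating at 5. Each combined state is a pair, one component from each; accept when both components accept. Minimizing collapses redundant product states.
With 21 states:
          a    b    c  
>  S0     S1   S1   S2 
 * S1     S3   S3   S4 
 * S2     S4   S4   S5 
   S3     S6   S6   S7 
   S4     S7   S7   S8 
   S5     S8   S8   S9 
   S6     S0   S0  S10 
   S7    S10  S10  S11 
   S8    S11  S11  S12 
   S9    S12  S12  S13 
   S10    S2   S2  S14 
   S11   S14  S14  S15 
   S12   S15  S15  S16 
   S13   S16  S16  S17 
 * S14    S5   S5  S18 
 * S15   S18  S18  S19 
 * S16   S19  S19  S17 
   S17   S17  S17  S17 
   S18    S9   S9  S20 
   S19   S20  S20  S17 
   S20   S13  S13  S17 
(> = start, * = accepting)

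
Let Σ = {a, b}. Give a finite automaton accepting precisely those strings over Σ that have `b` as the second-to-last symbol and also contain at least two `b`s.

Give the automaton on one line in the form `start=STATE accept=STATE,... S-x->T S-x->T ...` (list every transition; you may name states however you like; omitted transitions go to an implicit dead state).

start=q0 accept=q3,q5 q0-a->q0 q0-b->q1 q1-a->q2 q1-b->q3 q2-a->q2 q2-b->q4 q3-a->q5 q3-b->q3 q4-a->q5 q4-b->q3 q5-a->q2 q5-b->q4

Build one automaton per condition and run them in lockstep. The first has 7 states tracking the last 2 symbols read; the second has 4 states tracking the count of `b`s, saturating at 3. A product state is a pair (one from each), accepting exactly when both do. Minimizing collapses redundant product states.
6 states suffice.
        a   b  
>  q0   q0  q1 
   q1   q2  q3 
   q2   q2  q4 
 * q3   q5  q3 
   q4   q5  q3 
 * q5   q2  q4 
(> = start, * = accepting)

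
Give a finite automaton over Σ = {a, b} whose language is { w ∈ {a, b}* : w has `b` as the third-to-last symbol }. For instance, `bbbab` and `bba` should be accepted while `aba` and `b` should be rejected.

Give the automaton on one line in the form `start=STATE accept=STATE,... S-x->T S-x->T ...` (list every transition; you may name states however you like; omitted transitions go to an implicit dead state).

A DFA must remember the last 3 symbols (since which symbol is third-to-last isn't known until the input ends). Use one state per possible window of the last ≤3 symbols; accept from those whose window starts with `b`.
          a    b  
>  s0     s1   s2 
   s1     s3   s4 
   s2     s5   s6 
   s3     s7   s8 
   s4     s9  s10 
   s5    s11  s12 
   s6    s13  s14 
   s7     s7   s8 
   s8     s9  s10 
   s9    s11  s12 
   s10   s13  s14 
 * s11    s7   s8 
 * s12    s9  s10 
 * s13   s11  s12 
 * s14   s13  s14 
(> = start, * = accepting)

start=s0 accept=s11,s12,s13,s14 s0-a->s1 s0-b->s2 s1-a->s3 s1-b->s4 s2-a->s5 s2-b->s6 s3-a->s7 s3-b->s8 s4-a->s9 s4-b->s10 s5-a->s11 s5-b->s12 s6-a->s13 s6-b->s14 s7-a->s7 s7-b->s8 s8-a->s9 s8-b->s10 s9-a->s11 s9-b->s12 s10-a->s13 s10-b->s14 s11-a->s7 s11-b->s8 s12-a->s9 s12-b->s10 s13-a->s11 s13-b->s12 s14-a->s13 s14-b->s14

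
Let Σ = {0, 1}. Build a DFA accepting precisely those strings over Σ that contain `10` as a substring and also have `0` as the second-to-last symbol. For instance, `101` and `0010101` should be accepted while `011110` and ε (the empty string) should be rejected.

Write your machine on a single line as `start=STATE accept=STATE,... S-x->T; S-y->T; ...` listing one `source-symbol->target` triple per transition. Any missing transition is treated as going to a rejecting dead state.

Run two small machines in parallel and take their product. One (3 states) tracks whether and how much of `10` has been seen; the other (7 states) tracks the last 2 symbols read. Each combined state is a pair, one component from each; accept when both components accept. After merging equivalent states the machine shrinks.
        0   1  
>  S0   S0  S1 
   S1   S2  S1 
   S2   S3  S4 
 * S3   S3  S4 
 * S4   S2  S1 
(> = start, * = accepting)

start=S0; accept=S3,S4; S0-0->S0; S0-1->S1; S1-0->S2; S1-1->S1; S2-0->S3; S2-1->S4; S3-0->S3; S3-1->S4; S4-0->S2; S4-1->S1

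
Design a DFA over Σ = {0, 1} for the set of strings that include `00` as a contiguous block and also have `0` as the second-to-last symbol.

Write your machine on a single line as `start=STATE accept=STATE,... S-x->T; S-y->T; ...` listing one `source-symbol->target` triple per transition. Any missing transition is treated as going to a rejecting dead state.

Handle the two conditions separately and then intersect. The first has 3 states tracking whether and how much of `00` has been seen; the second has 7 states tracking the last 2 symbols read. A product state is a pair (one from each), accepting exactly when both do. Minimizing collapses redundant product states.
6 states suffice.
       0  1 
>  A   B  A 
   B   C  A 
 * C   C  D 
 * D   E  F 
   E   C  D 
   F   E  F 
(> = start, * = accepting)

start=A; accept=C,D; A-0->B; A-1->A; B-0->C; B-1->A; C-0->C; C-1->D; D-0->E; D-1->F; E-0->C; E-1->D; F-0->E; F-1->F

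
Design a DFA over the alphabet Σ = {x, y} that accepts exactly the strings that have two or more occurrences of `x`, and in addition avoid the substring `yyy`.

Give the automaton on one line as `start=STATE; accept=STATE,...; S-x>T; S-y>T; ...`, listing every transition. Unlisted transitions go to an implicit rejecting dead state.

Handle the two conditions separately and then intersect. The first has 4 states tracking the count of `x`s, saturating at 3; the second has 4 states tracking partial matches of the forbidden pattern `yyy`. A product state is a pair (one from each), accepting exactly when both do. Equivalent product states are then merged.
        x   y  
>  q0   q1  q2 
   q1   q3  q4 
   q2   q1  q5 
 * q3   q3  q6 
   q4   q3  q7 
   q5   q1  q8 
 * q6   q3  q9 
   q7   q3  q8 
   q8   q8  q8 
 * q9   q3  q8 
(> = start, * = accepting)

start=q0; accept=q3,q6,q9; q0-x>q1; q0-y>q2; q1-x>q3; q1-y>q4; q2-x>q1; q2-y>q5; q3-x>q3; q3-y>q6; q4-x>q3; q4-y>q7; q5-x>q1; q5-y>q8; q6-x>q3; q6-y>q9; q7-x>q3; q7-y>q8; q8-x>q8; q8-y>q8; q9-x>q3; q9-y>q8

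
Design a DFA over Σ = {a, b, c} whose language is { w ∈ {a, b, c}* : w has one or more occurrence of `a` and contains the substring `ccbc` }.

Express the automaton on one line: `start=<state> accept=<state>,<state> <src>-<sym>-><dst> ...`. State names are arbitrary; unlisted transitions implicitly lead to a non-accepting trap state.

Run two small machines in parallel and take their product. One (3 states) tracks the count of `a`s, saturating at 2; the other (5 states) tracks whether and how much of `ccbc` has been seen. Each combined state is a pair, one component from each; accept when both components accept.
With 15 states:
          a    b    c  
>  S0     S1   S0   S2 
   S1     S3   S1   S4 
   S2     S1   S0   S5 
   S3     S3   S3   S6 
   S4     S3   S1   S7 
   S5     S1   S8   S5 
   S6     S3   S3   S9 
   S7     S3  S10   S7 
   S8     S1   S0  S11 
   S9     S3  S12   S9 
   S10    S3   S1  S13 
   S11   S13  S11  S11 
   S12    S3   S3  S14 
 * S13   S14  S13  S13 
 * S14   S14  S14  S14 
(> = start, * = accepting)

start=S0 accept=S13,S14 S0-a->S1 S0-b->S0 S0-c->S2 S1-a->S3 S1-b->S1 S1-c->S4 S2-a->S1 S2-b->S0 S2-c->S5 S3-a->S3 S3-b->S3 S3-c->S6 S4-a->S3 S4-b->S1 S4-c->S7 S5-a->S1 S5-b->S8 S5-c->S5 S6-a->S3 S6-b->S3 S6-c->S9 S7-a->S3 S7-b->S10 S7-c->S7 S8-a->S1 S8-b->S0 S8-c->S11 S9-a->S3 S9-b->S12 S9-c->S9 S10-a->S3 S10-b->S1 S10-c->S13 S11-a->S13 S11-b->S11 S11-c->S11 S12-a->S3 S12-b->S3 S12-c->S14 S13-a->S14 S13-b->S13 S13-c->S13 S14-a->S14 S14-b->S14 S14-c->S14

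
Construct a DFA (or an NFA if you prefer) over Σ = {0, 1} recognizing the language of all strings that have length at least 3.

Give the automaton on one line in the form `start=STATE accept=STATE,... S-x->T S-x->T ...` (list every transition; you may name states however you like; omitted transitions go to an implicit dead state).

start=q0 accept=q3,q4 q0-0->q1 q0-1->q1 q1-0->q2 q1-1->q2 q2-0->q3 q2-1->q3 q3-0->q4 q3-1->q4 q4-0->q4 q4-1->q4

Count input length up to 4: every symbol moves from q0 toward q4, which means 'more than 3' and absorbs. Accept from {q3, q4}.
A 5-state machine:
        0   1  
>  q0   q1  q1 
   q1   q2  q2 
   q2   q3  q3 
 * q3   q4  q4 
 * q4   q4  q4 
(> = start, * = accepting)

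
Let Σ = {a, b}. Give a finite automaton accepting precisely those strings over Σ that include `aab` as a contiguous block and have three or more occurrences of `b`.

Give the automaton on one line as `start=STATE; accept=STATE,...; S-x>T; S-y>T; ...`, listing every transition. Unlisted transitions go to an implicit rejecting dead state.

Handle the two conditions separately and then intersect. The first has 4 states tracking whether and how much of `aab` has been seen; the second has 5 states tracking the count of `b`s, saturating at 4. A product state is a pair (one from each), accepting exactly when both do. After merging equivalent states the machine shrinks.
A 10-state machine:
        a   b  
>  s0   s1  s2 
   s1   s3  s2 
   s2   s4  s5 
   s3   s3  s6 
   s4   s6  s5 
   s5   s7  s5 
   s6   s6  s8 
   s7   s8  s5 
   s8   s8  s9 
 * s9   s9  s9 
(> = start, * = accepting)

start=s0; accept=s9; s0-a>s1; s0-b>s2; s1-a>s3; s1-b>s2; s2-a>s4; s2-b>s5; s3-a>s3; s3-b>s6; s4-a>s6; s4-b>s5; s5-a>s7; s5-b>s5; s6-a>s6; s6-b>s8; s7-a>s8; s7-b>s5; s8-a>s8; s8-b>s9; s9-a>s9; s9-b>s9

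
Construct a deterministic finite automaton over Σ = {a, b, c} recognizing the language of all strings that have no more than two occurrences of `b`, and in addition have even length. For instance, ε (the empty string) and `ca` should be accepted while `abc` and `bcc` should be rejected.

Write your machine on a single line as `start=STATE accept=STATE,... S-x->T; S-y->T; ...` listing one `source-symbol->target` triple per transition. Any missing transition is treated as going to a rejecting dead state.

Run two small machines in parallel and take their product. One (4 states) tracks the count of `b`s, saturating at 3; the other (2 states) tracks the input length modulo 2. Each combined state is a pair, one component from each; accept when both components accept.
        a   b   c  
>* q0   q1  q2  q1 
   q1   q0  q3  q0 
   q2   q3  q4  q3 
 * q3   q2  q5  q2 
 * q4   q5  q6  q5 
   q5   q4  q7  q4 
   q6   q7  q7  q7 
   q7   q6  q6  q6 
(> = start, * = accepting)

start=q0; accept=q0,q3,q4; q0-a->q1; q0-b->q2; q0-c->q1; q1-a->q0; q1-b->q3; q1-c->q0; q2-a->q3; q2-b->q4; q2-c->q3; q3-a->q2; q3-b->q5; q3-c->q2; q4-a->q5; q4-b->q6; q4-c->q5; q5-a->q4; q5-b->q7; q5-c->q4; q6-a->q7; q6-b->q7; q6-c->q7; q7-a->q6; q7-b->q6; q7-c->q6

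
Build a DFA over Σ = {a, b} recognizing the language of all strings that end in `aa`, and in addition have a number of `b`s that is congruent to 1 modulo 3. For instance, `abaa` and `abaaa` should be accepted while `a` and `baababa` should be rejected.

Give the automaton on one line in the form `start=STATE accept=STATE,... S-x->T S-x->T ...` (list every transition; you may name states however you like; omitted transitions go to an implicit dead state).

start=S0 accept=S4 S0-a->S0 S0-b->S1 S1-a->S2 S1-b->S3 S2-a->S4 S2-b->S3 S3-a->S3 S3-b->S0 S4-a->S4 S4-b->S3

Run two small machines in parallel and take their product. The first has 3 states tracking how much of the suffix `aa` has currently been matched; the second has 3 states tracking the count of `b`s modulo 3. A product state is a pair (one from each), accepting exactly when both do. Equivalent product states are then merged.
        a   b  
>  S0   S0  S1 
   S1   S2  S3 
   S2   S4  S3 
   S3   S3  S0 
 * S4   S4  S3 
(> = start, * = accepting)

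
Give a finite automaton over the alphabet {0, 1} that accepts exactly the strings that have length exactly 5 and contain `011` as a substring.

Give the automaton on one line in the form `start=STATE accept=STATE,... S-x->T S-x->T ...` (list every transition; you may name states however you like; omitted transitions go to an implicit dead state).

start=q0 accept=q16 q0-0->q1 q0-1->q2 q1-0->q3 q1-1->q4 q2-0->q3 q2-1->q5 q3-0->q6 q3-1->q7 q4-0->q6 q4-1->q8 q5-0->q6 q5-1->q9 q6-0->q10 q6-1->q11 q7-0->q10 q7-1->q12 q8-0->q12 q8-1->q12 q9-0->q10 q9-1->q13 q10-0->q14 q10-1->q15 q11-0->q14 q11-1->q16 q12-0->q16 q12-1->q16 q13-0->q14 q13-1->q17 q14-0->q18 q14-1->q19 q15-0->q18 q15-1->q20 q16-0->q20 q16-1->q20 q17-0->q18 q17-1->q21 q18-0->q18 q18-1->q19 q19-0->q18 q19-1->q20 q20-0->q20 q20-1->q20 q21-0->q18 q21-1->q21

Run two small machines in parallel and take their product. One (7 states) tracks the input length, saturating at 6; the other (4 states) tracks whether and how much of `011` has been seen. Each combined state is a pair, one component from each; accept when both components accept.
A 22-state machine:
          0    1  
>  q0     q1   q2 
   q1     q3   q4 
   q2     q3   q5 
   q3     q6   q7 
   q4     q6   q8 
   q5     q6   q9 
   q6    q10  q11 
   q7    q10  q12 
   q8    q12  q12 
   q9    q10  q13 
   q10   q14  q15 
   q11   q14  q16 
   q12   q16  q16 
   q13   q14  q17 
   q14   q18  q19 
   q15   q18  q20 
 * q16   q20  q20 
   q17   q18  q21 
   q18   q18  q19 
   q19   q18  q20 
   q20   q20  q20 
   q21   q18  q21 
(> = start, * = accepting)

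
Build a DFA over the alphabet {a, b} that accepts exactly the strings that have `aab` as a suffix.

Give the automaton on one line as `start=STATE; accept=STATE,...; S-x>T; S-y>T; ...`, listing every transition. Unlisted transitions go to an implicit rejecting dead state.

start=s0; accept=s3; s0-a>s1; s0-b>s0; s1-a>s2; s1-b>s0; s2-a>s2; s2-b>s3; s3-a>s1; s3-b>s0

Let each state record the length of the longest suffix of the input read so far that is also a prefix of `aab`. s1 means the last symbol is `a`; s2 means the last 2 symbols are `aa`; s3 means the last 3 symbols are `aab`. Accept only at s3, where the string currently ends in `aab`.
A 4-state machine:
        a   b  
>  s0   s1  s0 
   s1   s2  s0 
   s2   s2  s3 
 * s3   s1  s0 
(> = start, * = accepting)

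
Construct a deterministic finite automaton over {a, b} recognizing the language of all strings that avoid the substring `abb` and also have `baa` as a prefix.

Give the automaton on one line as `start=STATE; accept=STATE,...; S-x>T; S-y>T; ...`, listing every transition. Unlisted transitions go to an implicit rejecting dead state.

Build one automaton per condition and run them in lockstep. One (4 states) tracks partial matches of the forbidden pattern `abb`; the other (5 states) tracks whether the input so far still matches the prefix `baa`. Each combined state is a pair, one component from each; accept when both components accept. Equivalent product states are then merged.
With 6 states:
        a   b  
>  s0   s1  s2 
   s1   s1  s1 
   s2   s3  s1 
   s3   s4  s1 
 * s4   s4  s5 
 * s5   s4  s1 
(> = start, * = accepting)

start=s0; accept=s4,s5; s0-a>s1; s0-b>s2; s1-a>s1; s1-b>s1; s2-a>s3; s2-b>s1; s3-a>s4; s3-b>s1; s4-a>s4; s4-b>s5; s5-a>s4; s5-b>s1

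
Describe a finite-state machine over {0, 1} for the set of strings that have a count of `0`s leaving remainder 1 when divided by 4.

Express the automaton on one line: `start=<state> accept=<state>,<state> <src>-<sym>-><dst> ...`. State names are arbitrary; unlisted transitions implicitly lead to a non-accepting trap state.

start=S0 accept=S1 S0-0->S1 S0-1->S0 S1-0->S2 S1-1->S1 S2-0->S3 S2-1->S2 S3-0->S0 S3-1->S3

Keep the running count of `0`s modulo 4: each `0` advances along the cycle S0 → S1 → S2 → S3 → S0 while other symbols loop. Accept at S1.
4 states suffice.
        0   1  
>  S0   S1  S0 
 * S1   S2  S1 
   S2   S3  S2 
   S3   S0  S3 
(> = start, * = accepting)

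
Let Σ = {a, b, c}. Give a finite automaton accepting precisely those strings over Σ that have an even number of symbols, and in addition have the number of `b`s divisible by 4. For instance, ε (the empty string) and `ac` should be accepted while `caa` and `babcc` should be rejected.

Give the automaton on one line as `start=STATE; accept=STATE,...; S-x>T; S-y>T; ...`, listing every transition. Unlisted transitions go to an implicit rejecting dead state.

start=q0; accept=q0; q0-a>q1; q0-b>q2; q0-c>q1; q1-a>q0; q1-b>q3; q1-c>q0; q2-a>q3; q2-b>q4; q2-c>q3; q3-a>q2; q3-b>q5; q3-c>q2; q4-a>q5; q4-b>q6; q4-c>q5; q5-a>q4; q5-b>q7; q5-c>q4; q6-a>q7; q6-b>q0; q6-c>q7; q7-a>q6; q7-b>q1; q7-c>q6

Run two small machines in parallel and take their product. The first has 2 states tracking the input length modulo 2; the second has 4 states tracking the count of `b`s modulo 4. A product state is a pair (one from each), accepting exactly when both do.
        a   b   c  
>* q0   q1  q2  q1 
   q1   q0  q3  q0 
   q2   q3  q4  q3 
   q3   q2  q5  q2 
   q4   q5  q6  q5 
   q5   q4  q7  q4 
   q6   q7  q0  q7 
   q7   q6  q1  q6 
(> = start, * = accepting)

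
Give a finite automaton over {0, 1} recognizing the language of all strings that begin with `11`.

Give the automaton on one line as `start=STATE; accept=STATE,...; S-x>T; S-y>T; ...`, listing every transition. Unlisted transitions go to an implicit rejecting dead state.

start=q0; accept=q2; q0-0>q3; q0-1>q1; q1-0>q3; q1-1>q2; q2-0>q2; q2-1>q2; q3-0>q3; q3-1>q3

Check the first 2 symbols one by one: q0 through q1 record how many have matched `11` so far; any wrong symbol goes to the dead state q3. After all 2 match we enter the accepting sink q2.
4 states suffice.
        0   1  
>  q0   q3  q1 
   q1   q3  q2 
 * q2   q2  q2 
   q3   q3  q3 
(> = start, * = accepting)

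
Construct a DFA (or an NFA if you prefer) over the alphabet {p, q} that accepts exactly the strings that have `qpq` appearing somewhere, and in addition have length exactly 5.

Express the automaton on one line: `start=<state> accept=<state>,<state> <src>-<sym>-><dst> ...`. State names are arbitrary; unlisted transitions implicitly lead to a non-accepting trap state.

Handle the two conditions separately and then intersect. One (4 states) tracks whether and how much of `qpq` has been seen; the other (7 states) tracks the input length, saturating at 6. Each combined state is a pair, one component from each; accept when both components accept. Minimizing collapses redundant product states.
13 states suffice.
       p  q 
>  A   B  C 
   B   D  E 
   C   F  E 
   D   G  H 
   E   I  H 
   F   G  J 
   G   G  G 
   H   K  G 
   I   G  L 
   J   L  L 
   K   G  M 
   L   M  M 
 * M   G  G 
(> = start, * = accepting)

start=A accept=M A-p->B A-q->C B-p->D B-q->E C-p->F C-q->E D-p->G D-q->H E-p->I E-q->H F-p->G F-q->J G-p->G G-q->G H-p->K H-q->G I-p->G I-q->L J-p->L J-q->L K-p->G K-q->M L-p->M L-q->M M-p->G M-q->G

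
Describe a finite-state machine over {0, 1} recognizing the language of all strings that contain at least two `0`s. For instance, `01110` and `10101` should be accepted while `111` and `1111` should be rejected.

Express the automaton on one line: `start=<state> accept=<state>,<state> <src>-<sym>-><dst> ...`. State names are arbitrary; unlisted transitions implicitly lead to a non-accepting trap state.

start=q0 accept=q2,q3 q0-0->q1 q0-1->q0 q1-0->q2 q1-1->q1 q2-0->q3 q2-1->q2 q3-0->q3 q3-1->q3

Only the number of `0`s matters, and only up to 3. Make a chain q0 → q1 → q2 → q3 advanced by each `0` (with q3 absorbing); every other symbol self-loops. The accepting set is {q2, q3}.
        0   1  
>  q0   q1  q0 
   q1   q2  q1 
 * q2   q3  q2 
 * q3   q3  q3 
(> = start, * = accepting)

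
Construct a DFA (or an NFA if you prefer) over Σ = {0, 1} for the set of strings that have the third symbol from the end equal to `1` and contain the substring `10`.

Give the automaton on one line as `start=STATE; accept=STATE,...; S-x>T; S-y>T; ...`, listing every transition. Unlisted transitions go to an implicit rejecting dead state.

start=q0; accept=q11,q12,q13,q18; q0-0>q1; q0-1>q2; q1-0>q3; q1-1>q4; q2-0>q5; q2-1>q6; q3-0>q7; q3-1>q8; q4-0>q9; q4-1>q10; q5-0>q11; q5-1>q12; q6-0>q13; q6-1>q14; q7-0>q7; q7-1>q8; q8-0>q9; q8-1>q10; q9-0>q11; q9-1>q12; q10-0>q13; q10-1>q14; q11-0>q15; q11-1>q16; q12-0>q9; q12-1>q17; q13-0>q11; q13-1>q12; q14-0>q13; q14-1>q14; q15-0>q15; q15-1>q16; q16-0>q9; q16-1>q17; q17-0>q13; q17-1>q18; q18-0>q13; q18-1>q18

Build one automaton per condition and run them in lockstep. The first has 15 states tracking the last 3 symbols read; the second has 3 states tracking whether and how much of `10` has been seen. A product state is a pair (one from each), accepting exactly when both do.
          0    1  
>  q0     q1   q2 
   q1     q3   q4 
   q2     q5   q6 
   q3     q7   q8 
   q4     q9  q10 
   q5    q11  q12 
   q6    q13  q14 
   q7     q7   q8 
   q8     q9  q10 
   q9    q11  q12 
   q10   q13  q14 
 * q11   q15  q16 
 * q12    q9  q17 
 * q13   q11  q12 
   q14   q13  q14 
   q15   q15  q16 
   q16    q9  q17 
   q17   q13  q18 
 * q18   q13  q18 
(> = start, * = accepting)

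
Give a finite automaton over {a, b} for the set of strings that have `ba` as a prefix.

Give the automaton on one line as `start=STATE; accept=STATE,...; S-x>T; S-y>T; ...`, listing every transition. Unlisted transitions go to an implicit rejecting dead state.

Walk along `ba` while the input agrees: from S0 take `b` to S1, and so on. Any deviation drops to the rejecting sink S3. Once S2 is reached the prefix is confirmed and every continuation is accepted.
        a   b  
>  S0   S3  S1 
   S1   S2  S3 
 * S2   S2  S2 
   S3   S3  S3 
(> = start, * = accepting)

start=S0; accept=S2; S0-a>S3; S0-b>S1; S1-a>S2; S1-b>S3; S2-a>S2; S2-b>S2; S3-a>S3; S3-b>S3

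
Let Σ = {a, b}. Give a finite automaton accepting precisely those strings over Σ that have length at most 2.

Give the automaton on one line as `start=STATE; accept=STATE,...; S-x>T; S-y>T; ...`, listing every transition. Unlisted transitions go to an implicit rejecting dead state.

start=S0; accept=S0,S1,S2; S0-a>S1; S0-b>S1; S1-a>S2; S1-b>S2; S2-a>S3; S2-b>S3; S3-a>S3; S3-b>S3

We only need to distinguish lengths 0, 1, …, 2, and '>2'. Chain S0 → S1 → S2 → S3 on every symbol, with S3 looping. Accepting states: {S0, S1, S2}.
A 4-state machine:
        a   b  
>* S0   S1  S1 
 * S1   S2  S2 
 * S2   S3  S3 
   S3   S3  S3 
(> = start, * = accepting)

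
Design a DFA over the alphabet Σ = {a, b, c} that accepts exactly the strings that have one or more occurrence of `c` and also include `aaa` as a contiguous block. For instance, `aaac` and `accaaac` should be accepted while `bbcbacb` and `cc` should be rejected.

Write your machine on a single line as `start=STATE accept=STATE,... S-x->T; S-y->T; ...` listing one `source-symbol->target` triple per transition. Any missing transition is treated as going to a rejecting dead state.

start=s0; accept=s9,s11; s0-a->s1; s0-b->s0; s0-c->s2; s1-a->s3; s1-b->s0; s1-c->s2; s2-a->s4; s2-b->s2; s2-c->s5; s3-a->s6; s3-b->s0; s3-c->s2; s4-a->s7; s4-b->s2; s4-c->s5; s5-a->s8; s5-b->s5; s5-c->s5; s6-a->s6; s6-b->s6; s6-c->s9; s7-a->s9; s7-b->s2; s7-c->s5; s8-a->s10; s8-b->s5; s8-c->s5; s9-a->s9; s9-b->s9; s9-c->s11; s10-a->s11; s10-b->s5; s10-c->s5; s11-a->s11; s11-b->s11; s11-c->s11

Handle the two conditions separately and then intersect. One (3 states) tracks the count of `c`s, saturating at 2; the other (4 states) tracks whether and how much of `aaa` has been seen. Each combined state is a pair, one component from each; accept when both components accept.
          a    b    c  
>  s0     s1   s0   s2 
   s1     s3   s0   s2 
   s2     s4   s2   s5 
   s3     s6   s0   s2 
   s4     s7   s2   s5 
   s5     s8   s5   s5 
   s6     s6   s6   s9 
   s7     s9   s2   s5 
   s8    s10   s5   s5 
 * s9     s9   s9  s11 
   s10   s11   s5   s5 
 * s11   s11  s11  s11 
(> = start, * = accepting)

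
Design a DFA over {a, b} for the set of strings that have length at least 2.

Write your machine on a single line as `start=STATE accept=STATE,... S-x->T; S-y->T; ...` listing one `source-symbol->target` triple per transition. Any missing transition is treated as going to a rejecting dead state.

start=q0; accept=q2,q3; q0-a->q1; q0-b->q1; q1-a->q2; q1-b->q2; q2-a->q3; q2-b->q3; q3-a->q3; q3-b->q3

Count input length up to 3: every symbol moves from q0 toward q3, which means 'more than 2' and absorbs. Accept from {q2, q3}.
A 4-state machine:
        a   b  
>  q0   q1  q1 
   q1   q2  q2 
 * q2   q3  q3 
 * q3   q3  q3 
(> = start, * = accepting)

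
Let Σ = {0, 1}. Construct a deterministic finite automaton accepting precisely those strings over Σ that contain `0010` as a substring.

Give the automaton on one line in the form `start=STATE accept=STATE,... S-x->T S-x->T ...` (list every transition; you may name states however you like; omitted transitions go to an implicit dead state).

start=A accept=E A-0->B A-1->A B-0->C B-1->A C-0->C C-1->D D-0->E D-1->A E-0->E E-1->E

States A..D record the length of the longest prefix of `0010` that matches the current input suffix. Reaching E means `0010` has been seen, and we stay there forever. Accept from E.
With 5 states:
       0  1 
>  A   B  A 
   B   C  A 
   C   C  D 
   D   E  A 
 * E   E  E 
(> = start, * = accepting)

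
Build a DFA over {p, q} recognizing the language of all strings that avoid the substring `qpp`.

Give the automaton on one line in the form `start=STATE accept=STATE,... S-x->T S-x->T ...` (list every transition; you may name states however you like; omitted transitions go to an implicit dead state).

Track partial matches of the forbidden pattern `qpp`. State S3 is a dead state reached once `qpp` has occurred; every other state accepts. S0 means no part of `qpp` is currently matched.
With 4 states:
        p   q  
>* S0   S0  S1 
 * S1   S2  S1 
 * S2   S3  S1 
   S3   S3  S3 
(> = start, * = accepting)

start=S0 accept=S0,S1,S2 S0-p->S0 S0-q->S1 S1-p->S2 S1-q->S1 S2-p->S3 S2-q->S1 S3-p->S3 S3-q->S3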